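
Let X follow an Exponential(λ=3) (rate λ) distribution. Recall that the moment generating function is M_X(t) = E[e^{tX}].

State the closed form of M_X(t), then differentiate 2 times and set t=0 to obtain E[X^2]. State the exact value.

E[X^2] = M′′(0) = 2/9

M_X(t) = 3/(3 - t)
M′(t) = 3/(t^2 - 6*t + 9)
M′′(t) = -6/(t^3 - 9*t^2 + 27*t - 27)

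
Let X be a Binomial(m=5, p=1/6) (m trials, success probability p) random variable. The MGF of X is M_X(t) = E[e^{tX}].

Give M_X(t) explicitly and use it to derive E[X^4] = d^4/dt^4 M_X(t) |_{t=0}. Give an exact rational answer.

E[X^4] = D^4[M](0) = 175/27

M_X(t) = (e^(t)/6 + 5/6)^5
D^4[M](t) = 625*e^(5*t)/7776 + 200*e^(4*t)/243 + 125*e^(3*t)/48 + 625*e^(2*t)/243 + 3125*e^(t)/7776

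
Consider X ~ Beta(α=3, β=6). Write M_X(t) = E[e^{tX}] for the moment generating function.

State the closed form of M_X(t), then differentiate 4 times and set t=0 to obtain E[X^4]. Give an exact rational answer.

M_X(t) = ₁F₁(3; 9; t)
M^(4)(t) = ₁F₁(7; 13; t)/33

E[X^4] = M^(4)(0) = 1/33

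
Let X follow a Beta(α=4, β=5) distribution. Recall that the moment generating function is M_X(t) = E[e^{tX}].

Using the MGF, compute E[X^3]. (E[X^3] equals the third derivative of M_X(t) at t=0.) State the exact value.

E[X^3] = M′′′(0) = 4/33

M_X(t) = ₁F₁(4; 9; t)
M′(t) = 4*₁F₁(5; 10; t)/9
M′′(t) = 2*₁F₁(6; 11; t)/9
M′′′(t) = 4*₁F₁(7; 12; t)/33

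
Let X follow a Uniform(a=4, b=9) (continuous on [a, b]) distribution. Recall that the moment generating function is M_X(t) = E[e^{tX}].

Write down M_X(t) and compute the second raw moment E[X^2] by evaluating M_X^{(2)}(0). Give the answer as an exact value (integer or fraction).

M_X(t) = (e^(9*t) - e^(4*t))/(5*t)
M^(2)(t) = (81*t^2*e^(9*t) - 16*t^2*e^(4*t) - 18*t*e^(9*t) + 8*t*e^(4*t) + 2*e^(9*t) - 2*e^(4*t))/(5*t^3)

E[X^2] = M^(2)(0) = 133/3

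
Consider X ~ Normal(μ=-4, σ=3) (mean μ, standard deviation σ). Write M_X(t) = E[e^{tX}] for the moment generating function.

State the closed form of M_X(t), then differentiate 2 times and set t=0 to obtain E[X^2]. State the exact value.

E[X^2] = d^2M/dt^2 |_{t=0} = 25

M_X(t) = e^(9*t^2/2 - 4*t)
dM/dt = 9*t*e^(-4*t)*e^(9*t^2/2) - 4*e^(-4*t)*e^(9*t^2/2)
d^2M/dt^2 = (81*t^2*e^(9*t^2/2) - 72*t*e^(9*t^2/2) + 25*e^(9*t^2/2))*e^(-4*t)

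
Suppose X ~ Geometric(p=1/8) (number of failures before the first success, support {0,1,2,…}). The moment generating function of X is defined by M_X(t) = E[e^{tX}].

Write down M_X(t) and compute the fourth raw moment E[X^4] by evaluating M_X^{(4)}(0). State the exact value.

E[X^4] = M′′′′(0) = 70665

M_X(t) = 1/(8*(1 - 7*e^(t)/8))
M′(t) = 7*e^(t)/(49*e^(2*t) - 112*e^(t) + 64)
M′′(t) = (-49*e^(2*t) - 56*e^(t))/(343*e^(3*t) - 1176*e^(2*t) + 1344*e^(t) - 512)
M′′′(t) = (343*e^(3*t) + 1568*e^(2*t) + 448*e^(t))/(2401*e^(4*t) - 10976*e^(3*t) + 18816*e^(2*t) - 14336*e^(t) + 4096)
M′′′′(t) = (-2401*e^(4*t) - 30184*e^(3*t) - 34496*e^(2*t) - 3584*e^(t))/(16807*e^(5*t) - 96040*e^(4*t) + 219520*e^(3*t) - 250880*e^(2*t) + 143360*e^(t) - 32768)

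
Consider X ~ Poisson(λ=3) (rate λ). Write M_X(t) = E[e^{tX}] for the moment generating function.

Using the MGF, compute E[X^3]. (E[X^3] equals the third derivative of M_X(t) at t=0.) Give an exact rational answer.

E[X^3] = D^3[M](0) = 57

M_X(t) = e^(3*e^(t) - 3)
D^3[M](t) = (27*e^(3*t)*e^(3*e^(t)) + 27*e^(2*t)*e^(3*e^(t)) + 3*e^(t)*e^(3*e^(t)))*e^(-3)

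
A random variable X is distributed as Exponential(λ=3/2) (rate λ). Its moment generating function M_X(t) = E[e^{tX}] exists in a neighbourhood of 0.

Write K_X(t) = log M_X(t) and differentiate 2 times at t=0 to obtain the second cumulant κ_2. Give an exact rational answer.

M_X(t) = 3/(2*(3/2 - t))
K_X(t) = log M_X(t) = -log(3/2 - t) - log(2) + log(3)
K^(2)(t) = 4/(4*t^2 - 12*t + 9)

κ_2 = K^(2)(0) = 4/9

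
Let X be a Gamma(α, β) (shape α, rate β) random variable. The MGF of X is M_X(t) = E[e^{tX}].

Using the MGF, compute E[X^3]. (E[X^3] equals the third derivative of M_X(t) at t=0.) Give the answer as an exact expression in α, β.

E[X^3] = M′′′(0) = α*(α^2 + 3*α + 2)/β^3

M_X(t) = (β/(β - t))^α
M′(t) = -α*β^α*(1/(β - t))^α/(-β + t)
M′′(t) = (α^2*β^α*(1/(β - t))^α + α*β^α*(1/(β - t))^α)/(β^2 - 2*β*t + t^2)
M′′′(t) = (-α^3*β^α*(1/(β - t))^α - 3*α^2*β^α*(1/(β - t))^α - 2*α*β^α*(1/(β - t))^α)/(-β^3 + 3*β^2*t - 3*β*t^2 + t^3)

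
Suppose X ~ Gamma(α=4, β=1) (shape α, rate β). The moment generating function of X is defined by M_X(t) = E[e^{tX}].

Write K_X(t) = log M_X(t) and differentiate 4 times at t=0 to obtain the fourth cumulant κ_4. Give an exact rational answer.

κ_4 = K′′′′(0) = 24

M_X(t) = (1 - t)^(-4)
K_X(t) = log M_X(t) = -4*log(1 - t)
K′(t) = -4/(t - 1)
K′′(t) = 4/(t^2 - 2*t + 1)
K′′′(t) = -8/(t^3 - 3*t^2 + 3*t - 1)
K′′′′(t) = 24/(t^4 - 4*t^3 + 6*t^2 - 4*t + 1)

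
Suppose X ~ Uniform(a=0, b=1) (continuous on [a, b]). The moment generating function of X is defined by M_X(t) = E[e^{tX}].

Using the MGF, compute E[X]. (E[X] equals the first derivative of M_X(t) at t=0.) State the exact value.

M_X(t) = (e^(t) - 1)/t
M^(1)(t) = (t*e^(t) - e^(t) + 1)/t^2

E[X] = M^(1)(0) = 1/2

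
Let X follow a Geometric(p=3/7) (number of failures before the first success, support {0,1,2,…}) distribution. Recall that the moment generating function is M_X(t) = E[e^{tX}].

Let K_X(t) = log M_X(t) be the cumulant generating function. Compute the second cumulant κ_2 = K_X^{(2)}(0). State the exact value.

κ_2 = K′′(0) = 28/9

M_X(t) = 3/(7*(1 - 4*e^(t)/7))
K_X(t) = log M_X(t) = -log(1 - 4*e^(t)/7) - log(7) + log(3)
K′(t) = -4*e^(t)/(4*e^(t) - 7)
K′′(t) = 28*e^(t)/(16*e^(2*t) - 56*e^(t) + 49)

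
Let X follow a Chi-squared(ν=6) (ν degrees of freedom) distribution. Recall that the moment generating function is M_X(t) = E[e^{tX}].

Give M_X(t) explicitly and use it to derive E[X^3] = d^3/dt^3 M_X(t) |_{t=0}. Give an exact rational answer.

M_X(t) = (1 - 2*t)^(-3)
D^3[M](t) = 480/(64*t^6 - 192*t^5 + 240*t^4 - 160*t^3 + 60*t^2 - 12*t + 1)

E[X^3] = D^3[M](0) = 480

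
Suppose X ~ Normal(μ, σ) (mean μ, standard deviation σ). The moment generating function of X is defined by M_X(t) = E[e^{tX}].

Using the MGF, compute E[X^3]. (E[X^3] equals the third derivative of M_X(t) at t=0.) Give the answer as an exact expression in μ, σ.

M_X(t) = e^(μ*t + σ^2*t^2/2)

E[X^3] = M^(3)(0) = μ*(μ^2 + 3*σ^2)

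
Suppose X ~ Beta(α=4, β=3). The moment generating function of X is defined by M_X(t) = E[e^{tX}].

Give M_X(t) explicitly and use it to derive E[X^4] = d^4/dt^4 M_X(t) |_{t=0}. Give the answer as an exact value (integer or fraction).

M_X(t) = ₁F₁(4; 7; t)
M′(t) = 4*₁F₁(5; 8; t)/7
M′′(t) = 5*₁F₁(6; 9; t)/14
M′′′(t) = 5*₁F₁(7; 10; t)/21
M′′′′(t) = ₁F₁(8; 11; t)/6

E[X^4] = M′′′′(0) = 1/6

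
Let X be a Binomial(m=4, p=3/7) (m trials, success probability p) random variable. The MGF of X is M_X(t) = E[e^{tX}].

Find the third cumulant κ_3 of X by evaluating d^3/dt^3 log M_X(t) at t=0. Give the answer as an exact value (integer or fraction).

κ_3 = D^3[K](0) = 48/343

M_X(t) = (3*e^(t)/7 + 4/7)^4
K_X(t) = log M_X(t) = 4*log(3*e^(t)/7 + 4/7)
D^3[K](t) = (-144*e^(2*t) + 192*e^(t))/(27*e^(3*t) + 108*e^(2*t) + 144*e^(t) + 64)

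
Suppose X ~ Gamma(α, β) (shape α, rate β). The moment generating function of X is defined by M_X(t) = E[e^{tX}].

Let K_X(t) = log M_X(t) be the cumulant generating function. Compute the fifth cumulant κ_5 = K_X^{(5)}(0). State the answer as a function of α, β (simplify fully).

κ_5 = K′′′′′(0) = 24*α/β^5

M_X(t) = (β/(β - t))^α
K_X(t) = log M_X(t) = α*(log(β) - log(β - t))
K′(t) = -α/(-β + t)
K′′(t) = α/(β^2 - 2*β*t + t^2)
K′′′(t) = -2*α/(-β^3 + 3*β^2*t - 3*β*t^2 + t^3)
K′′′′(t) = 6*α/(β^4 - 4*β^3*t + 6*β^2*t^2 - 4*β*t^3 + t^4)
K′′′′′(t) = -24*α/(-β^5 + 5*β^4*t - 10*β^3*t^2 + 10*β^2*t^3 - 5*β*t^4 + t^5)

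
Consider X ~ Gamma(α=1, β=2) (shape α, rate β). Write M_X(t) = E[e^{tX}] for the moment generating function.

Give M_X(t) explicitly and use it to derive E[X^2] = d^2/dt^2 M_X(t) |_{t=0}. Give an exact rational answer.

E[X^2] = M^(2)(0) = 1/2

M_X(t) = 2/(2 - t)
M^(2)(t) = -4/(t^3 - 6*t^2 + 12*t - 8)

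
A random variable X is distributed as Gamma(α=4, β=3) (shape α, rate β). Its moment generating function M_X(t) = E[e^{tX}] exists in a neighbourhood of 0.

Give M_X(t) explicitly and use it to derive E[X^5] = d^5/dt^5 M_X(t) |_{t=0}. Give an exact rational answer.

E[X^5] = d^5M/dt^5 |_{t=0} = 2240/81

M_X(t) = 81/(3 - t)^4
dM/dt = -324/(t^5 - 15*t^4 + 90*t^3 - 270*t^2 + 405*t - 243)
d^2M/dt^2 = 1620/(t^6 - 18*t^5 + 135*t^4 - 540*t^3 + 1215*t^2 - 1458*t + 729)
d^3M/dt^3 = -9720/(t^7 - 21*t^6 + 189*t^5 - 945*t^4 + 2835*t^3 - 5103*t^2 + 5103*t - 2187)
d^4M/dt^4 = 68040/(t^8 - 24*t^7 + 252*t^6 - 1512*t^5 + 5670*t^4 - 13608*t^3 + 20412*t^2 - 17496*t + 6561)
d^5M/dt^5 = -544320/(t^9 - 27*t^8 + 324*t^7 - 2268*t^6 + 10206*t^5 - 30618*t^4 + 61236*t^3 - 78732*t^2 + 59049*t - 19683)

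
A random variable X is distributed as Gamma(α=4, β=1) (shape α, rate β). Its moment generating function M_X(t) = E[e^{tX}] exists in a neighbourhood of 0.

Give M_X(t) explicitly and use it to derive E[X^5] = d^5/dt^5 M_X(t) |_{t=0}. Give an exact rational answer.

M_X(t) = (1 - t)^(-4)
M′(t) = -4/(t^5 - 5*t^4 + 10*t^3 - 10*t^2 + 5*t - 1)
M′′(t) = 20/(t^6 - 6*t^5 + 15*t^4 - 20*t^3 + 15*t^2 - 6*t + 1)
M′′′(t) = -120/(t^7 - 7*t^6 + 21*t^5 - 35*t^4 + 35*t^3 - 21*t^2 + 7*t - 1)
M′′′′(t) = 840/(t^8 - 8*t^7 + 28*t^6 - 56*t^5 + 70*t^4 - 56*t^3 + 28*t^2 - 8*t + 1)
M′′′′′(t) = -6720/(t^9 - 9*t^8 + 36*t^7 - 84*t^6 + 126*t^5 - 126*t^4 + 84*t^3 - 36*t^2 + 9*t - 1)

E[X^5] = M′′′′′(0) = 6720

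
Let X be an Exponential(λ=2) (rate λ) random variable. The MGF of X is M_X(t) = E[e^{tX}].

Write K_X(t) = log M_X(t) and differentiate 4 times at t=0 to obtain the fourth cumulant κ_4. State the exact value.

M_X(t) = 2/(2 - t)
K_X(t) = log M_X(t) = -log(2 - t) + log(2)
D^4[K](t) = 6/(t^4 - 8*t^3 + 24*t^2 - 32*t + 16)

κ_4 = D^4[K](0) = 3/8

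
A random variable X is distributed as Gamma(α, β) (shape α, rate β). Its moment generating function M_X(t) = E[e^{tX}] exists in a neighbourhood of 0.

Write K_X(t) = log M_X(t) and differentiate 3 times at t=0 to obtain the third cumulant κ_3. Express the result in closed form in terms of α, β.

κ_3 = d^3K/dt^3 |_{t=0} = 2*α/β^3

M_X(t) = (β/(β - t))^α
K_X(t) = log M_X(t) = α*(log(β) - log(β - t))
dK/dt = -α/(-β + t)
d^2K/dt^2 = α/(β^2 - 2*β*t + t^2)
d^3K/dt^3 = -2*α/(-β^3 + 3*β^2*t - 3*β*t^2 + t^3)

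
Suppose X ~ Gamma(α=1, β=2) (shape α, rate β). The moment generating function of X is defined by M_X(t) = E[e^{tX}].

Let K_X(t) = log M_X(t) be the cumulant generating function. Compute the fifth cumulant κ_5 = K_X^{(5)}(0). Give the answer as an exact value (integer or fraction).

M_X(t) = 2/(2 - t)
K_X(t) = log M_X(t) = -log(2 - t) + log(2)
D^5[K](t) = -24/(t^5 - 10*t^4 + 40*t^3 - 80*t^2 + 80*t - 32)

κ_5 = D^5[K](0) = 3/4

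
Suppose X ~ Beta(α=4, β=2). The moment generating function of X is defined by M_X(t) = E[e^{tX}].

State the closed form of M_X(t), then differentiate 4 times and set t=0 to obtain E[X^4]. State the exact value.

E[X^4] = M′′′′(0) = 5/18

M_X(t) = ₁F₁(4; 6; t)
M′(t) = 2*₁F₁(5; 7; t)/3
M′′(t) = 10*₁F₁(6; 8; t)/21
M′′′(t) = 5*₁F₁(7; 9; t)/14
M′′′′(t) = 5*₁F₁(8; 10; t)/18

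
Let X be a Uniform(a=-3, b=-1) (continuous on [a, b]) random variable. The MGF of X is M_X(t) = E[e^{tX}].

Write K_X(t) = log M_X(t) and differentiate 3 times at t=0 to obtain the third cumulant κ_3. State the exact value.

κ_3 = K^(3)(0) = 0

M_X(t) = (e^(-t) - e^(-3*t))/(2*t)
K_X(t) = log M_X(t) = -log(t) + log(e^(-t) - e^(-3*t)) - log(2)
K^(3)(t) = (8*t^3*e^(4*t) + 8*t^3*e^(2*t) - 2*e^(6*t) + 6*e^(4*t) - 6*e^(2*t) + 2)/(t^3*e^(6*t) - 3*t^3*e^(4*t) + 3*t^3*e^(2*t) - t^3)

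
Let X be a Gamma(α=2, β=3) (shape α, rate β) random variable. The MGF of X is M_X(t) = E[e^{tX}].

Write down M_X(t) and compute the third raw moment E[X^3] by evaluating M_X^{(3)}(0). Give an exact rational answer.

E[X^3] = M′′′(0) = 8/9

M_X(t) = 9/(3 - t)^2
M′(t) = -18/(t^3 - 9*t^2 + 27*t - 27)
M′′(t) = 54/(t^4 - 12*t^3 + 54*t^2 - 108*t + 81)
M′′′(t) = -216/(t^5 - 15*t^4 + 90*t^3 - 270*t^2 + 405*t - 243)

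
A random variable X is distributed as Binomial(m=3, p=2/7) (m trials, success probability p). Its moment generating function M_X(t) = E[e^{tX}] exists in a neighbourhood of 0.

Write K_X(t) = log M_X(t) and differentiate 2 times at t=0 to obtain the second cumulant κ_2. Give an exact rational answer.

M_X(t) = (2*e^(t)/7 + 5/7)^3
K_X(t) = log M_X(t) = 3*log(2*e^(t)/7 + 5/7)
K′(t) = 6*e^(t)/(2*e^(t) + 5)
K′′(t) = 30*e^(t)/(4*e^(2*t) + 20*e^(t) + 25)

κ_2 = K′′(0) = 30/49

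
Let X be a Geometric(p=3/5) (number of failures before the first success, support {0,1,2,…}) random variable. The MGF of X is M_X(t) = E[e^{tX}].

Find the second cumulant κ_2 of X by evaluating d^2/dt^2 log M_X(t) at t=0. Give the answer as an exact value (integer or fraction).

κ_2 = D^2[K](0) = 10/9

M_X(t) = 3/(5*(1 - 2*e^(t)/5))
K_X(t) = log M_X(t) = -log(1 - 2*e^(t)/5) - log(5) + log(3)
D^2[K](t) = 10*e^(t)/(4*e^(2*t) - 20*e^(t) + 25)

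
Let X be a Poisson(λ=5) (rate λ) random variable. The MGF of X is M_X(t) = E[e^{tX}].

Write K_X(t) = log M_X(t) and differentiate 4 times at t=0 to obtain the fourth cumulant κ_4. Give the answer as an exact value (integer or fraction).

M_X(t) = e^(5*e^(t) - 5)
K_X(t) = log M_X(t) = 5*e^(t) - 5
K^(4)(t) = 5*e^(t)

κ_4 = K^(4)(0) = 5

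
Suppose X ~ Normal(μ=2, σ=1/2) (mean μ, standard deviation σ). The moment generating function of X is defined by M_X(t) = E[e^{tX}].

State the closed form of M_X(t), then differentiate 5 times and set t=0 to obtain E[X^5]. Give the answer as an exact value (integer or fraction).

M_X(t) = e^(t^2/8 + 2*t)
M′(t) = t*e^(2*t)*e^(t^2/8)/4 + 2*e^(2*t)*e^(t^2/8)
M′′(t) = t^2*e^(2*t)*e^(t^2/8)/16 + t*e^(2*t)*e^(t^2/8) + 17*e^(2*t)*e^(t^2/8)/4
M′′′(t) = t^3*e^(2*t)*e^(t^2/8)/64 + 3*t^2*e^(2*t)*e^(t^2/8)/8 + 51*t*e^(2*t)*e^(t^2/8)/16 + 19*e^(2*t)*e^(t^2/8)/2
M′′′′(t) = t^4*e^(2*t)*e^(t^2/8)/256 + t^3*e^(2*t)*e^(t^2/8)/8 + 51*t^2*e^(2*t)*e^(t^2/8)/32 + 19*t*e^(2*t)*e^(t^2/8)/2 + 355*e^(2*t)*e^(t^2/8)/16

E[X^5] = M′′′′′(0) = 431/8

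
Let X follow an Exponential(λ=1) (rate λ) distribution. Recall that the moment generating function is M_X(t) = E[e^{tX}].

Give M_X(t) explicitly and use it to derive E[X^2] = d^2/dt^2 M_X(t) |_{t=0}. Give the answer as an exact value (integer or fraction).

M_X(t) = 1/(1 - t)
D^2[M](t) = -2/(t^3 - 3*t^2 + 3*t - 1)

E[X^2] = D^2[M](0) = 2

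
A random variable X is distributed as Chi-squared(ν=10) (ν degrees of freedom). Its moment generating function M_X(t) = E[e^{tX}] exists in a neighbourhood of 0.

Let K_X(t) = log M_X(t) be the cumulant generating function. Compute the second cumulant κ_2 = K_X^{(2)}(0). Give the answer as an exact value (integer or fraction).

κ_2 = K^(2)(0) = 20

M_X(t) = (1 - 2*t)^(-5)
K_X(t) = log M_X(t) = -5*log(1 - 2*t)
K^(2)(t) = 20/(4*t^2 - 4*t + 1)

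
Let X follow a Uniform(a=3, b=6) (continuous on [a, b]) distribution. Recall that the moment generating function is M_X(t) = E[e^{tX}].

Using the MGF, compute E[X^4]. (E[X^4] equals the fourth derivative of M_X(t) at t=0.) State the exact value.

M_X(t) = (e^(6*t) - e^(3*t))/(3*t)

E[X^4] = D^4[M](0) = 2511/5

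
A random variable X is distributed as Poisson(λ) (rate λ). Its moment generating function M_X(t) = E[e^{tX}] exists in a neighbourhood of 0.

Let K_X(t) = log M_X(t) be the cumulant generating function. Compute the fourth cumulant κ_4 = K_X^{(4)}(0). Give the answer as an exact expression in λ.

M_X(t) = e^(λ*(e^(t) - 1))
K_X(t) = log M_X(t) = λ*(e^(t) - 1)
dK/dt = λ*e^(t)
d^2K/dt^2 = λ*e^(t)
d^3K/dt^3 = λ*e^(t)
d^4K/dt^4 = λ*e^(t)

κ_4 = d^4K/dt^4 |_{t=0} = λ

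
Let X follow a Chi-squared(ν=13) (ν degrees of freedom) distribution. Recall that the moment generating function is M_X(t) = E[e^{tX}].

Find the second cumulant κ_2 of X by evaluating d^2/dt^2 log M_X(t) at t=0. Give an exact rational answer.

κ_2 = K^(2)(0) = 26

M_X(t) = (1 - 2*t)^(-13/2)
K_X(t) = log M_X(t) = -13*log(1 - 2*t)/2
K^(2)(t) = 26/(4*t^2 - 4*t + 1)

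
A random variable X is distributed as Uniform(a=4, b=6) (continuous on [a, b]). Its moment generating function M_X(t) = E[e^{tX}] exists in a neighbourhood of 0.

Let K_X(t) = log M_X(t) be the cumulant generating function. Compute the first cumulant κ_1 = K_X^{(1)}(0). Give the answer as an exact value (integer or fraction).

M_X(t) = (e^(6*t) - e^(4*t))/(2*t)
K_X(t) = log M_X(t) = -log(t) + log(e^(6*t) - e^(4*t)) - log(2)
dK/dt = (6*t*e^(2*t) - 4*t - e^(2*t) + 1)/(t*e^(2*t) - t)

κ_1 = dK/dt |_{t=0} = 5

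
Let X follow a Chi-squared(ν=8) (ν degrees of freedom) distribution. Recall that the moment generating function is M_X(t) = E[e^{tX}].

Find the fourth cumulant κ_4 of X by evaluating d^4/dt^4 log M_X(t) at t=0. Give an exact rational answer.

M_X(t) = (1 - 2*t)^(-4)
K_X(t) = log M_X(t) = -4*log(1 - 2*t)
K^(4)(t) = 384/(16*t^4 - 32*t^3 + 24*t^2 - 8*t + 1)

κ_4 = K^(4)(0) = 384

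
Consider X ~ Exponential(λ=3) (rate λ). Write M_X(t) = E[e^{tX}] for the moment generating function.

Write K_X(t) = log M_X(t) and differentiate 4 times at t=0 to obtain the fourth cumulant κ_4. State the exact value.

M_X(t) = 3/(3 - t)
K_X(t) = log M_X(t) = -log(3 - t) + log(3)
K′(t) = -1/(t - 3)
K′′(t) = 1/(t^2 - 6*t + 9)
K′′′(t) = -2/(t^3 - 9*t^2 + 27*t - 27)
K′′′′(t) = 6/(t^4 - 12*t^3 + 54*t^2 - 108*t + 81)

κ_4 = K′′′′(0) = 2/27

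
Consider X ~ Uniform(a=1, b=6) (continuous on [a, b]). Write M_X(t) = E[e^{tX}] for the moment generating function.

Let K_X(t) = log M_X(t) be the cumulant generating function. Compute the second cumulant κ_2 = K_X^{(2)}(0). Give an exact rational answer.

κ_2 = d^2K/dt^2 |_{t=0} = 25/12

M_X(t) = (e^(6*t) - e^(t))/(5*t)
K_X(t) = log M_X(t) = -log(t) + log(e^(6*t) - e^(t)) - log(5)
dK/dt = (6*t*e^(5*t) - t - e^(5*t) + 1)/(t*e^(5*t) - t)
d^2K/dt^2 = (-25*t^2*e^(5*t) + e^(10*t) - 2*e^(5*t) + 1)/(t^2*e^(10*t) - 2*t^2*e^(5*t) + t^2)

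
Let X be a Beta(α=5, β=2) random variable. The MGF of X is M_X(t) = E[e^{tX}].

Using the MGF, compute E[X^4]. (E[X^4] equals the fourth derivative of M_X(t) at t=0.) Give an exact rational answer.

E[X^4] = M^(4)(0) = 1/3

M_X(t) = ₁F₁(5; 7; t)
M^(4)(t) = ₁F₁(9; 11; t)/3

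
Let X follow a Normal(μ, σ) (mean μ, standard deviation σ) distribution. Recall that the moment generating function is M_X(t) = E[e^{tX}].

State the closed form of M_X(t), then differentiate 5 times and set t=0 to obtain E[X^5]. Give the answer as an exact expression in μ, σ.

E[X^5] = d^5M/dt^5 |_{t=0} = μ*(μ^4 + 10*μ^2*σ^2 + 15*σ^4)

M_X(t) = e^(μ*t + σ^2*t^2/2)
dM/dt = μ*e^(μ*t)*e^(σ^2*t^2/2) + σ^2*t*e^(μ*t)*e^(σ^2*t^2/2)
d^2M/dt^2 = μ^2*e^(μ*t)*e^(σ^2*t^2/2) + 2*μ*σ^2*t*e^(μ*t)*e^(σ^2*t^2/2) + σ^4*t^2*e^(μ*t)*e^(σ^2*t^2/2) + σ^2*e^(μ*t)*e^(σ^2*t^2/2)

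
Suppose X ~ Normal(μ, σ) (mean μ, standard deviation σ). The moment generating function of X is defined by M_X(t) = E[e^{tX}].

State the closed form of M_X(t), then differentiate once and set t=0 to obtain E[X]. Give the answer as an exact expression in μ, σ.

E[X] = M^(1)(0) = μ

M_X(t) = e^(μ*t + σ^2*t^2/2)
M^(1)(t) = μ*e^(μ*t)*e^(σ^2*t^2/2) + σ^2*t*e^(μ*t)*e^(σ^2*t^2/2)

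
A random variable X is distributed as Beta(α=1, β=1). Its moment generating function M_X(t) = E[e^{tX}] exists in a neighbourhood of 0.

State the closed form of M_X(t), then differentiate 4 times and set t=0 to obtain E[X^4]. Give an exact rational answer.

E[X^4] = D^4[M](0) = 1/5

M_X(t) = ₁F₁(1; 2; t)
D^4[M](t) = ₁F₁(5; 6; t)/5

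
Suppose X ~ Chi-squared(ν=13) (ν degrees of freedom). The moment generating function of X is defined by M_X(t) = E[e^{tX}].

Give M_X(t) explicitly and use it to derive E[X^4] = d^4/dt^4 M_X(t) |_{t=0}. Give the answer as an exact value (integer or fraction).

M_X(t) = (1 - 2*t)^(-13/2)
M′(t) = -13/(128*t^7*√(1 - 2*t) - 448*t^6*√(1 - 2*t) + 672*t^5*√(1 - 2*t) - 560*t^4*√(1 - 2*t) + 280*t^3*√(1 - 2*t) - 84*t^2*√(1 - 2*t) + 14*t*√(1 - 2*t) - √(1 - 2*t))

E[X^4] = M′′′′(0) = 62985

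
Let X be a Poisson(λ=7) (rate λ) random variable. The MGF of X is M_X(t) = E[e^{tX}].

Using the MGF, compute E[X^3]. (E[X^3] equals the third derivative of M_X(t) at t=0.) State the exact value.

M_X(t) = e^(7*e^(t) - 7)
D^3[M](t) = (343*e^(3*t)*e^(7*e^(t)) + 147*e^(2*t)*e^(7*e^(t)) + 7*e^(t)*e^(7*e^(t)))*e^(-7)

E[X^3] = D^3[M](0) = 497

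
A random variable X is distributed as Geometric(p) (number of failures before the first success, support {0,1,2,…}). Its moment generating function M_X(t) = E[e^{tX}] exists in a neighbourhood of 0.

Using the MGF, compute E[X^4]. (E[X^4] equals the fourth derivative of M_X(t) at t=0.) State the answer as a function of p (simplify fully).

M_X(t) = p/(-(1 - p)*e^(t) + 1)

E[X^4] = M^(4)(0) = 1 - 15/p + 50/p^2 - 60/p^3 + 24/p^4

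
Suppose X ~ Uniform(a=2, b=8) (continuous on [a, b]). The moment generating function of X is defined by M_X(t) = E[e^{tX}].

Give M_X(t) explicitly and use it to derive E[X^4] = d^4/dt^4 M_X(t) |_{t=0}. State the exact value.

M_X(t) = (e^(8*t) - e^(2*t))/(6*t)
dM/dt = (8*t*e^(8*t) - 2*t*e^(2*t) - e^(8*t) + e^(2*t))/(6*t^2)
d^2M/dt^2 = (32*t^2*e^(8*t) - 2*t^2*e^(2*t) - 8*t*e^(8*t) + 2*t*e^(2*t) + e^(8*t) - e^(2*t))/(3*t^3)
d^3M/dt^3 = (256*t^3*e^(8*t) - 4*t^3*e^(2*t) - 96*t^2*e^(8*t) + 6*t^2*e^(2*t) + 24*t*e^(8*t) - 6*t*e^(2*t) - 3*e^(8*t) + 3*e^(2*t))/(3*t^4)

E[X^4] = d^4M/dt^4 |_{t=0} = 5456/5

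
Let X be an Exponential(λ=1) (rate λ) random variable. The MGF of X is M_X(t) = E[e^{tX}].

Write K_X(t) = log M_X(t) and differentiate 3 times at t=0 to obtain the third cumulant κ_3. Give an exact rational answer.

M_X(t) = 1/(1 - t)
K_X(t) = log M_X(t) = -log(1 - t)
dK/dt = -1/(t - 1)
d^2K/dt^2 = 1/(t^2 - 2*t + 1)
d^3K/dt^3 = -2/(t^3 - 3*t^2 + 3*t - 1)

κ_3 = d^3K/dt^3 |_{t=0} = 2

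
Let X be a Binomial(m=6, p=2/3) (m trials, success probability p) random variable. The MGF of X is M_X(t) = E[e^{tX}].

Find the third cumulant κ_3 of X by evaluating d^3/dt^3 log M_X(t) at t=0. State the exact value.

M_X(t) = (2*e^(t)/3 + 1/3)^6
K_X(t) = log M_X(t) = 6*log(2*e^(t)/3 + 1/3)
dK/dt = 12*e^(t)/(2*e^(t) + 1)
d^2K/dt^2 = 12*e^(t)/(4*e^(2*t) + 4*e^(t) + 1)
d^3K/dt^3 = (-24*e^(2*t) + 12*e^(t))/(8*e^(3*t) + 12*e^(2*t) + 6*e^(t) + 1)

κ_3 = d^3K/dt^3 |_{t=0} = -4/9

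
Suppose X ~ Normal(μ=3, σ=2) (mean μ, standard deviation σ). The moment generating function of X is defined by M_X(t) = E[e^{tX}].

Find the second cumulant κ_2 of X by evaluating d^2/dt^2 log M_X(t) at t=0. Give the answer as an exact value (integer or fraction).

κ_2 = D^2[K](0) = 4

M_X(t) = e^(2*t^2 + 3*t)
K_X(t) = log M_X(t) = 2*t^2 + 3*t
D^2[K](t) = 4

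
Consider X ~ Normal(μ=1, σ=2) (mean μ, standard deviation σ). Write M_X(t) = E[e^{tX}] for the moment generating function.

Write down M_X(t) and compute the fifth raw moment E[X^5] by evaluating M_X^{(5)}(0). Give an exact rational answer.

M_X(t) = e^(2*t^2 + t)
dM/dt = 4*t*e^(t)*e^(2*t^2) + e^(t)*e^(2*t^2)
d^2M/dt^2 = 16*t^2*e^(t)*e^(2*t^2) + 8*t*e^(t)*e^(2*t^2) + 5*e^(t)*e^(2*t^2)
d^3M/dt^3 = 64*t^3*e^(t)*e^(2*t^2) + 48*t^2*e^(t)*e^(2*t^2) + 60*t*e^(t)*e^(2*t^2) + 13*e^(t)*e^(2*t^2)
d^4M/dt^4 = 256*t^4*e^(t)*e^(2*t^2) + 256*t^3*e^(t)*e^(2*t^2) + 480*t^2*e^(t)*e^(2*t^2) + 208*t*e^(t)*e^(2*t^2) + 73*e^(t)*e^(2*t^2)
d^5M/dt^5 = 1024*t^5*e^(t)*e^(2*t^2) + 1280*t^4*e^(t)*e^(2*t^2) + 3200*t^3*e^(t)*e^(2*t^2) + 2080*t^2*e^(t)*e^(2*t^2) + 1460*t*e^(t)*e^(2*t^2) + 281*e^(t)*e^(2*t^2)

E[X^5] = d^5M/dt^5 |_{t=0} = 281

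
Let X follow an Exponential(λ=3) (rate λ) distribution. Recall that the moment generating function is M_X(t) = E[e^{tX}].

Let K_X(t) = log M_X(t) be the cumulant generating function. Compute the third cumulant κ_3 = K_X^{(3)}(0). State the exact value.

M_X(t) = 3/(3 - t)
K_X(t) = log M_X(t) = -log(3 - t) + log(3)
dK/dt = -1/(t - 3)
d^2K/dt^2 = 1/(t^2 - 6*t + 9)
d^3K/dt^3 = -2/(t^3 - 9*t^2 + 27*t - 27)

κ_3 = d^3K/dt^3 |_{t=0} = 2/27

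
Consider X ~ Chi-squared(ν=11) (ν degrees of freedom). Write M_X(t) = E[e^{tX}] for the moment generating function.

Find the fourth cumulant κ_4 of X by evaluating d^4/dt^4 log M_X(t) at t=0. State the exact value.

κ_4 = K^(4)(0) = 528

M_X(t) = (1 - 2*t)^(-11/2)
K_X(t) = log M_X(t) = -11*log(1 - 2*t)/2
K^(4)(t) = 528/(16*t^4 - 32*t^3 + 24*t^2 - 8*t + 1)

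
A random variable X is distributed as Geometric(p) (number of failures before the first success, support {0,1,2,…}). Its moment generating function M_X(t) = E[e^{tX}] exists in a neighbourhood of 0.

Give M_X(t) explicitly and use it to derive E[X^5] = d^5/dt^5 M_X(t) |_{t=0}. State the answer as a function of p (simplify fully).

E[X^5] = D^5[M](0) = -1 + 31/p - 180/p^2 + 390/p^3 - 360/p^4 + 120/p^5

M_X(t) = p/(-(1 - p)*e^(t) + 1)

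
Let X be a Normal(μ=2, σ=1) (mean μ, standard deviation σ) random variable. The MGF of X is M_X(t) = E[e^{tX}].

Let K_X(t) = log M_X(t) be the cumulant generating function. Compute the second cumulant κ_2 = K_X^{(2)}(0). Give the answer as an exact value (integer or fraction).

M_X(t) = e^(t^2/2 + 2*t)
K_X(t) = log M_X(t) = t^2/2 + 2*t
K′(t) = t + 2
K′′(t) = 1

κ_2 = K′′(0) = 1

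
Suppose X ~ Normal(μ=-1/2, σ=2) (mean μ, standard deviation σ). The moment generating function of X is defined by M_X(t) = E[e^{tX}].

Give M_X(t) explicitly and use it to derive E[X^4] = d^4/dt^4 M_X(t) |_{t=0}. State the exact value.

E[X^4] = D^4[M](0) = 865/16

M_X(t) = e^(2*t^2 - t/2)
D^4[M](t) = (4096*t^4*e^(2*t^2) - 2048*t^3*e^(2*t^2) + 6528*t^2*e^(2*t^2) - 1568*t*e^(2*t^2) + 865*e^(2*t^2))*e^(-t/2)/16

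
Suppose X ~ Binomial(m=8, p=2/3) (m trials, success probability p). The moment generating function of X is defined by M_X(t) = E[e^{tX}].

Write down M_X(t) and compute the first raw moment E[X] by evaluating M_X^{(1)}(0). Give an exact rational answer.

E[X] = dM/dt |_{t=0} = 16/3

M_X(t) = (2*e^(t)/3 + 1/3)^8
dM/dt = 2048*e^(8*t)/6561 + 7168*e^(7*t)/6561 + 3584*e^(6*t)/2187 + 8960*e^(5*t)/6561 + 4480*e^(4*t)/6561 + 448*e^(3*t)/2187 + 224*e^(2*t)/6561 + 16*e^(t)/6561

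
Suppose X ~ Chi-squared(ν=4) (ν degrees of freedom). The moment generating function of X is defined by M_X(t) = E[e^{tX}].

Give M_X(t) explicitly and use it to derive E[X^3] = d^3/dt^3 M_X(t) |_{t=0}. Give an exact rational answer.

M_X(t) = (1 - 2*t)^(-2)
M′(t) = -4/(8*t^3 - 12*t^2 + 6*t - 1)
M′′(t) = 24/(16*t^4 - 32*t^3 + 24*t^2 - 8*t + 1)
M′′′(t) = -192/(32*t^5 - 80*t^4 + 80*t^3 - 40*t^2 + 10*t - 1)

E[X^3] = M′′′(0) = 192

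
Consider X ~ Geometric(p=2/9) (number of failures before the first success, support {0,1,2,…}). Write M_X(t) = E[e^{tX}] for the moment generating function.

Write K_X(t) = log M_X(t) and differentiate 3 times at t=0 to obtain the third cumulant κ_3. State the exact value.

κ_3 = D^3[K](0) = 126

M_X(t) = 2/(9*(1 - 7*e^(t)/9))
K_X(t) = log M_X(t) = -log(1 - 7*e^(t)/9) - 2*log(3) + log(2)
D^3[K](t) = (-441*e^(2*t) - 567*e^(t))/(343*e^(3*t) - 1323*e^(2*t) + 1701*e^(t) - 729)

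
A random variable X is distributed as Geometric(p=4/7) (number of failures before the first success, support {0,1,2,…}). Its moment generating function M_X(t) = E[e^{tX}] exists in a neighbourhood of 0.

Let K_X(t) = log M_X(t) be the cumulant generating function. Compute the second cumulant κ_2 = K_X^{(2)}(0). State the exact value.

κ_2 = K′′(0) = 21/16

M_X(t) = 4/(7*(1 - 3*e^(t)/7))
K_X(t) = log M_X(t) = -log(1 - 3*e^(t)/7) - log(7) + 2*log(2)
K′(t) = -3*e^(t)/(3*e^(t) - 7)
K′′(t) = 21*e^(t)/(9*e^(2*t) - 42*e^(t) + 49)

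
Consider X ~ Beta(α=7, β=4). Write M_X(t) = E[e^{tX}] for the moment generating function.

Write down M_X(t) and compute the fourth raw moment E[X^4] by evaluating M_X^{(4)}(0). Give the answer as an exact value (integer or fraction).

E[X^4] = M^(4)(0) = 30/143

M_X(t) = ₁F₁(7; 11; t)
M^(4)(t) = 30*₁F₁(11; 15; t)/143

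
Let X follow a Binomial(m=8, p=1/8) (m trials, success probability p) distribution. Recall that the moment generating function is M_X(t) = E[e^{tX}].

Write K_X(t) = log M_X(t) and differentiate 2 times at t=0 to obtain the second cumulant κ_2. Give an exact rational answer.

κ_2 = K′′(0) = 7/8

M_X(t) = (e^(t)/8 + 7/8)^8
K_X(t) = log M_X(t) = 8*log(e^(t)/8 + 7/8)
K′(t) = 8*e^(t)/(e^(t) + 7)
K′′(t) = 56*e^(t)/(e^(2*t) + 14*e^(t) + 49)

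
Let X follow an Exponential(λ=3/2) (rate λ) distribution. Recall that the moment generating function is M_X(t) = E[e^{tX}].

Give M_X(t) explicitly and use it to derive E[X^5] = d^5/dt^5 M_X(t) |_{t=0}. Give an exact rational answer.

M_X(t) = 3/(2*(3/2 - t))
M′(t) = 6/(4*t^2 - 12*t + 9)
M′′(t) = -24/(8*t^3 - 36*t^2 + 54*t - 27)
M′′′(t) = 144/(16*t^4 - 96*t^3 + 216*t^2 - 216*t + 81)
M′′′′(t) = -1152/(32*t^5 - 240*t^4 + 720*t^3 - 1080*t^2 + 810*t - 243)
M′′′′′(t) = 11520/(64*t^6 - 576*t^5 + 2160*t^4 - 4320*t^3 + 4860*t^2 - 2916*t + 729)

E[X^5] = M′′′′′(0) = 1280/81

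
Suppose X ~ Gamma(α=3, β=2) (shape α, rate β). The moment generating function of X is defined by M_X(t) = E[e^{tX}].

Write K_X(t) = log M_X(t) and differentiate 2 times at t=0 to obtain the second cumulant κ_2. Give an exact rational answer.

M_X(t) = 8/(2 - t)^3
K_X(t) = log M_X(t) = -3*log(2 - t) + 3*log(2)
K^(2)(t) = 3/(t^2 - 4*t + 4)

κ_2 = K^(2)(0) = 3/4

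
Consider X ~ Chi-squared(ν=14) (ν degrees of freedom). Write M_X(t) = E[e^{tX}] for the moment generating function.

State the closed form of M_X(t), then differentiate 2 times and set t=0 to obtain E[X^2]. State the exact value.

M_X(t) = (1 - 2*t)^(-7)
M^(2)(t) = -224/(512*t^9 - 2304*t^8 + 4608*t^7 - 5376*t^6 + 4032*t^5 - 2016*t^4 + 672*t^3 - 144*t^2 + 18*t - 1)

E[X^2] = M^(2)(0) = 224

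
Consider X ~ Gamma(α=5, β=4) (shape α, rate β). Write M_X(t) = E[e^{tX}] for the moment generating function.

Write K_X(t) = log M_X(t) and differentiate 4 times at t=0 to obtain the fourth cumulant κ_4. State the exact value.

κ_4 = d^4K/dt^4 |_{t=0} = 15/128

M_X(t) = 1024/(4 - t)^5
K_X(t) = log M_X(t) = -5*log(4 - t) + 10*log(2)
dK/dt = -5/(t - 4)
d^2K/dt^2 = 5/(t^2 - 8*t + 16)
d^3K/dt^3 = -10/(t^3 - 12*t^2 + 48*t - 64)
d^4K/dt^4 = 30/(t^4 - 16*t^3 + 96*t^2 - 256*t + 256)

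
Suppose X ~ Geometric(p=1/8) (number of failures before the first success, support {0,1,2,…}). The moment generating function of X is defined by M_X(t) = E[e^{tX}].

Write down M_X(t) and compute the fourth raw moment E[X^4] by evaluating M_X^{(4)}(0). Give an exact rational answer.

M_X(t) = 1/(8*(1 - 7*e^(t)/8))
M′(t) = 7*e^(t)/(49*e^(2*t) - 112*e^(t) + 64)
M′′(t) = (-49*e^(2*t) - 56*e^(t))/(343*e^(3*t) - 1176*e^(2*t) + 1344*e^(t) - 512)
M′′′(t) = (343*e^(3*t) + 1568*e^(2*t) + 448*e^(t))/(2401*e^(4*t) - 10976*e^(3*t) + 18816*e^(2*t) - 14336*e^(t) + 4096)
M′′′′(t) = (-2401*e^(4*t) - 30184*e^(3*t) - 34496*e^(2*t) - 3584*e^(t))/(16807*e^(5*t) - 96040*e^(4*t) + 219520*e^(3*t) - 250880*e^(2*t) + 143360*e^(t) - 32768)

E[X^4] = M′′′′(0) = 70665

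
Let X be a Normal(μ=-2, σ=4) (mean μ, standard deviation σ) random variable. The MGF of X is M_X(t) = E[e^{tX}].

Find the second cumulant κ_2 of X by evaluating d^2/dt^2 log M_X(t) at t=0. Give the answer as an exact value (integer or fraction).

M_X(t) = e^(8*t^2 - 2*t)
K_X(t) = log M_X(t) = 8*t^2 - 2*t
K′(t) = 16*t - 2
K′′(t) = 16

κ_2 = K′′(0) = 16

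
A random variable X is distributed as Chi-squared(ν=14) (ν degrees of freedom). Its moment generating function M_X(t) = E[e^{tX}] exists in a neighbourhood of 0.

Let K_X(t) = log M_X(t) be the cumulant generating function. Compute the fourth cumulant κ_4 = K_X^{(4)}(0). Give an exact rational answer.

κ_4 = K^(4)(0) = 672

M_X(t) = (1 - 2*t)^(-7)
K_X(t) = log M_X(t) = -7*log(1 - 2*t)
K^(4)(t) = 672/(16*t^4 - 32*t^3 + 24*t^2 - 8*t + 1)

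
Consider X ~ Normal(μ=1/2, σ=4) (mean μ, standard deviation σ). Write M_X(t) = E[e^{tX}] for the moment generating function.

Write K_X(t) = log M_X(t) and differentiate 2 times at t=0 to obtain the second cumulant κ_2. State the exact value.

M_X(t) = e^(8*t^2 + t/2)
K_X(t) = log M_X(t) = 8*t^2 + t/2
dK/dt = 16*t + 1/2
d^2K/dt^2 = 16

κ_2 = d^2K/dt^2 |_{t=0} = 16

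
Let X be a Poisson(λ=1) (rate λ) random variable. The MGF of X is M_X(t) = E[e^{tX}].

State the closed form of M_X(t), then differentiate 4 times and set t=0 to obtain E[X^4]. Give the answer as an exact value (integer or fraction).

M_X(t) = e^(e^(t) - 1)
M^(4)(t) = (e^(4*t)*e^(e^(t)) + 6*e^(3*t)*e^(e^(t)) + 7*e^(2*t)*e^(e^(t)) + e^(t)*e^(e^(t)))*e^(-1)

E[X^4] = M^(4)(0) = 15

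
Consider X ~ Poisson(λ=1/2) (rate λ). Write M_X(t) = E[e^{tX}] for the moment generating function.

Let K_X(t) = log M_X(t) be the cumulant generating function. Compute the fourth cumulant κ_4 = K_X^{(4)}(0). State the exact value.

κ_4 = D^4[K](0) = 1/2

M_X(t) = e^(e^(t)/2 - 1/2)
K_X(t) = log M_X(t) = e^(t)/2 - 1/2
D^4[K](t) = e^(t)/2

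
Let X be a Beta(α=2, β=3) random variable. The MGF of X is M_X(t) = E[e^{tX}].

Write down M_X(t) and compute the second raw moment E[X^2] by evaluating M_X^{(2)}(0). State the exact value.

E[X^2] = D^2[M](0) = 1/5

M_X(t) = ₁F₁(2; 5; t)
D^2[M](t) = ₁F₁(4; 7; t)/5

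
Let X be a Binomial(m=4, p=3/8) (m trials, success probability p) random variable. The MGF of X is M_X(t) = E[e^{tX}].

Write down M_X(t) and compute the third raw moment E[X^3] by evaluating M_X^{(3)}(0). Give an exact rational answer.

M_X(t) = (3*e^(t)/8 + 5/8)^4
dM/dt = 81*e^(4*t)/1024 + 405*e^(3*t)/1024 + 675*e^(2*t)/1024 + 375*e^(t)/1024
d^2M/dt^2 = 81*e^(4*t)/256 + 1215*e^(3*t)/1024 + 675*e^(2*t)/512 + 375*e^(t)/1024
d^3M/dt^3 = 81*e^(4*t)/64 + 3645*e^(3*t)/1024 + 675*e^(2*t)/256 + 375*e^(t)/1024

E[X^3] = d^3M/dt^3 |_{t=0} = 501/64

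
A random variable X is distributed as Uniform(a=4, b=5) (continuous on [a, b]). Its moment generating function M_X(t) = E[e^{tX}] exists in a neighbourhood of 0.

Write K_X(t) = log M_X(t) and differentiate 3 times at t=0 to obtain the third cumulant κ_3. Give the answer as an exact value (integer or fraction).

M_X(t) = (e^(5*t) - e^(4*t))/t
K_X(t) = log M_X(t) = -log(t) + log(e^(5*t) - e^(4*t))
K^(3)(t) = (t^3*e^(2*t) + t^3*e^(t) - 2*e^(3*t) + 6*e^(2*t) - 6*e^(t) + 2)/(t^3*e^(3*t) - 3*t^3*e^(2*t) + 3*t^3*e^(t) - t^3)

κ_3 = K^(3)(0) = 0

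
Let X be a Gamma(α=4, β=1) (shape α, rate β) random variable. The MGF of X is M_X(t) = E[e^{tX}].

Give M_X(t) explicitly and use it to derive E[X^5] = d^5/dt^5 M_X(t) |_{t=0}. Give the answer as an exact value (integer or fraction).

M_X(t) = (1 - t)^(-4)
M′(t) = -4/(t^5 - 5*t^4 + 10*t^3 - 10*t^2 + 5*t - 1)
M′′(t) = 20/(t^6 - 6*t^5 + 15*t^4 - 20*t^3 + 15*t^2 - 6*t + 1)
M′′′(t) = -120/(t^7 - 7*t^6 + 21*t^5 - 35*t^4 + 35*t^3 - 21*t^2 + 7*t - 1)
M′′′′(t) = 840/(t^8 - 8*t^7 + 28*t^6 - 56*t^5 + 70*t^4 - 56*t^3 + 28*t^2 - 8*t + 1)
M′′′′′(t) = -6720/(t^9 - 9*t^8 + 36*t^7 - 84*t^6 + 126*t^5 - 126*t^4 + 84*t^3 - 36*t^2 + 9*t - 1)

E[X^5] = M′′′′′(0) = 6720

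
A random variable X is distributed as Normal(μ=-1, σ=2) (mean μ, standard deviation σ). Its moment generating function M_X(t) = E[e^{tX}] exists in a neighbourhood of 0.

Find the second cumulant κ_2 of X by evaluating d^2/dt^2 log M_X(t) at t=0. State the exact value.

κ_2 = D^2[K](0) = 4

M_X(t) = e^(2*t^2 - t)
K_X(t) = log M_X(t) = 2*t^2 - t
D^2[K](t) = 4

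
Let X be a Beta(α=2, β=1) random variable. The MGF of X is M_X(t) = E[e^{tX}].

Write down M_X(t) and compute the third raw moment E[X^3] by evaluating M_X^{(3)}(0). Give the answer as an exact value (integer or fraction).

E[X^3] = M′′′(0) = 2/5

M_X(t) = ₁F₁(2; 3; t)
M′(t) = 2*₁F₁(3; 4; t)/3
M′′(t) = ₁F₁(4; 5; t)/2
M′′′(t) = 2*₁F₁(5; 6; t)/5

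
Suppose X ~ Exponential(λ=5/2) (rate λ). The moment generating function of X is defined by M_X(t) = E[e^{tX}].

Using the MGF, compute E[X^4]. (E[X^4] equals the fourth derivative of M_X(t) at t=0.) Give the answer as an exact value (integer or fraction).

E[X^4] = M^(4)(0) = 384/625

M_X(t) = 5/(2*(5/2 - t))
M^(4)(t) = -1920/(32*t^5 - 400*t^4 + 2000*t^3 - 5000*t^2 + 6250*t - 3125)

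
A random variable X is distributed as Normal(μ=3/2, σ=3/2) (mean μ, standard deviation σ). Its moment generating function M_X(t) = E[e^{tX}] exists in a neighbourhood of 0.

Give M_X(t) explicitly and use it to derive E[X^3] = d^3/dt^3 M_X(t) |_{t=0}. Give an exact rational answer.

E[X^3] = D^3[M](0) = 27/2

M_X(t) = e^(9*t^2/8 + 3*t/2)
D^3[M](t) = 729*t^3*e^(3*t/2)*e^(9*t^2/8)/64 + 729*t^2*e^(3*t/2)*e^(9*t^2/8)/32 + 243*t*e^(3*t/2)*e^(9*t^2/8)/8 + 27*e^(3*t/2)*e^(9*t^2/8)/2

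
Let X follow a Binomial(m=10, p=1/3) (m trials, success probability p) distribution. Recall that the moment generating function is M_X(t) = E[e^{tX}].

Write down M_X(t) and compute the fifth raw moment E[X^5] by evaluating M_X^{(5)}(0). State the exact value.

M_X(t) = (e^(t)/3 + 2/3)^10

E[X^5] = d^5M/dt^5 |_{t=0} = 4700/3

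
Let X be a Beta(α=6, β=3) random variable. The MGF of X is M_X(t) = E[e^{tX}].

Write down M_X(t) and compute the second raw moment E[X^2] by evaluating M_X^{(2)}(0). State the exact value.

E[X^2] = d^2M/dt^2 |_{t=0} = 7/15

M_X(t) = ₁F₁(6; 9; t)
dM/dt = 2*₁F₁(7; 10; t)/3
d^2M/dt^2 = 7*₁F₁(8; 11; t)/15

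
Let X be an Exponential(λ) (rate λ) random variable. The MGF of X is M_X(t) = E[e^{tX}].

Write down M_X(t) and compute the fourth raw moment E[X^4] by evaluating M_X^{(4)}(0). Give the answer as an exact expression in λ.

E[X^4] = M′′′′(0) = 24/λ^4

M_X(t) = λ/(λ - t)
M′(t) = λ/(λ^2 - 2*λ*t + t^2)
M′′(t) = -2*λ/(-λ^3 + 3*λ^2*t - 3*λ*t^2 + t^3)
M′′′(t) = 6*λ/(λ^4 - 4*λ^3*t + 6*λ^2*t^2 - 4*λ*t^3 + t^4)
M′′′′(t) = -24*λ/(-λ^5 + 5*λ^4*t - 10*λ^3*t^2 + 10*λ^2*t^3 - 5*λ*t^4 + t^5)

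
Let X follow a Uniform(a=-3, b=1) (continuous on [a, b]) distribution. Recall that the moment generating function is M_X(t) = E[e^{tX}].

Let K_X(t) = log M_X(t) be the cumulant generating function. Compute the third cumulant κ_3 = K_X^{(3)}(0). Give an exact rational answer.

M_X(t) = (e^(t) - e^(-3*t))/(4*t)
K_X(t) = log M_X(t) = -log(t) + log(e^(t) - e^(-3*t)) - 2*log(2)
D^3[K](t) = (64*t^3*e^(8*t) + 64*t^3*e^(4*t) - 2*e^(12*t) + 6*e^(8*t) - 6*e^(4*t) + 2)/(t^3*e^(12*t) - 3*t^3*e^(8*t) + 3*t^3*e^(4*t) - t^3)

κ_3 = D^3[K](0) = 0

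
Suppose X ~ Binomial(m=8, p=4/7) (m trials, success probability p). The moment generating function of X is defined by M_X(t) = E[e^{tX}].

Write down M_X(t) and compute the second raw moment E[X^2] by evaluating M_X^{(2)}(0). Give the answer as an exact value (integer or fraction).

M_X(t) = (4*e^(t)/7 + 3/7)^8

E[X^2] = M′′(0) = 160/7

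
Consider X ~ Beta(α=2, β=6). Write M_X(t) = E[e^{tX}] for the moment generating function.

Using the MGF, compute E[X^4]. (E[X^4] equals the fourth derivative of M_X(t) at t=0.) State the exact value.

M_X(t) = ₁F₁(2; 8; t)
M^(4)(t) = ₁F₁(6; 12; t)/66

E[X^4] = M^(4)(0) = 1/66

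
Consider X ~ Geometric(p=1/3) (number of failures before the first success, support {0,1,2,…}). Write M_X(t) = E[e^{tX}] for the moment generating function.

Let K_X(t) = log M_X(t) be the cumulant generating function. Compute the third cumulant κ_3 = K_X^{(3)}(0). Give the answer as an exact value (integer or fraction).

M_X(t) = 1/(3*(1 - 2*e^(t)/3))
K_X(t) = log M_X(t) = -log(1 - 2*e^(t)/3) - log(3)
dK/dt = -2*e^(t)/(2*e^(t) - 3)
d^2K/dt^2 = 6*e^(t)/(4*e^(2*t) - 12*e^(t) + 9)
d^3K/dt^3 = (-12*e^(2*t) - 18*e^(t))/(8*e^(3*t) - 36*e^(2*t) + 54*e^(t) - 27)

κ_3 = d^3K/dt^3 |_{t=0} = 30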